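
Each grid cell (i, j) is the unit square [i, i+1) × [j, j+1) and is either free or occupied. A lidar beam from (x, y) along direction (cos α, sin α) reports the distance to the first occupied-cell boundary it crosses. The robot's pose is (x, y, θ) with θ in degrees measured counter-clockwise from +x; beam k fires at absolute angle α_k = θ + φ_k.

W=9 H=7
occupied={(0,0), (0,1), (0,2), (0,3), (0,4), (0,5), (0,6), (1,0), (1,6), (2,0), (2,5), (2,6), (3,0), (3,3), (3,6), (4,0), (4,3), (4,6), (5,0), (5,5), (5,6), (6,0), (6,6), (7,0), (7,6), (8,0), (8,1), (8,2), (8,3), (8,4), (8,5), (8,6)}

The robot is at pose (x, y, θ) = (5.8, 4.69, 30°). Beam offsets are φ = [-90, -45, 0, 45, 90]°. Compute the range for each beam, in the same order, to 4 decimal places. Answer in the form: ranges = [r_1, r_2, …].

ranges = [4.2608, 2.2776, 2.5403, 0.3209, 0.3580]

beam 1: φ=-90°, α=300°
  cosα=0.5000 sinα=-0.8660 | (5,4) | tMaxX 0.4000 tMaxY 0.7967 | tΔX 2.0000 tΔY 1.1547
    t=0.4000 [x] (6,4)
    t=0.7967 [y] (6,3)
    t=1.9514 [y] (6,2)
    t=2.4000 [x] (7,2)
    t=3.1061 [y] (7,1)
    t=4.2608 [y] (7,0) — stop
  → r_1 = 4.2608
beam 2: φ=-45°, α=345°
  cosα=0.9659 sinα=-0.2588 | (5,4) | tMaxX 0.2071 tMaxY 2.6660 | tΔX 1.0353 tΔY 3.8637
    t=0.2071 [x] (6,4)
    t=1.2423 [x] (7,4)
    t=2.2776 [x] (8,4) — stop
  → r_2 = 2.2776
beam 3: φ=0°, α=30°
  cosα=0.8660 sinα=0.5000 | (5,4) | tMaxX 0.2309 tMaxY 0.6200 | tΔX 1.1547 tΔY 2.0000
    t=0.2309 [x] (6,4)
    t=0.6200 [y] (6,5)
    t=1.3856 [x] (7,5)
    t=2.5403 [x] (8,5) — stop
  → r_3 = 2.5403
beam 4: φ=45°, α=75°
  cosα=0.2588 sinα=0.9659 | (5,4) | tMaxX 0.7727 tMaxY 0.3209 | tΔX 3.8637 tΔY 1.0353
    t=0.3209 [y] (5,5) — stop
  → r_4 = 0.3209
beam 5: φ=90°, α=120°
  cosα=-0.5000 sinα=0.8660 | (5,4) | tMaxX 1.6000 tMaxY 0.3580 | tΔX 2.0000 tΔY 1.1547
    t=0.3580 [y] (5,5) — stop
  → r_5 = 0.3580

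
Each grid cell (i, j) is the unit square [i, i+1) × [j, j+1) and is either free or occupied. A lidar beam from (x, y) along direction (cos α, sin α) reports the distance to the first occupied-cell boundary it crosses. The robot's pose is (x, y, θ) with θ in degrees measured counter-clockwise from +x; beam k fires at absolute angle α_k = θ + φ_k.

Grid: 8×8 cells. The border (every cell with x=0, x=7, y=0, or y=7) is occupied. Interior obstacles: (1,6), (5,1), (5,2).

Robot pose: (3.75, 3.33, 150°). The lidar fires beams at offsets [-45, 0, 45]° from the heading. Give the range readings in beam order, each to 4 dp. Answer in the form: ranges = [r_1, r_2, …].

ranges = [3.7995, 3.1754, 2.8470]

beam 1: φ=-45°, α=105°
  direction (-0.2588, 0.9659); cell (3,3); t to first gridline: x 2.8978, y 0.6936 (then +3.8637 / +1.0353)
    (3,4) via y @ 0.6936
    (3,5) via y @ 1.7289
    (3,6) via y @ 2.7642
    (2,6) via x @ 2.8978
    (2,7) via y @ 3.7995  # hit
  → r_1 = 3.7995
beam 2: φ=0°, α=150°
  direction (-0.8660, 0.5000); cell (3,3); t to first gridline: x 0.8660, y 1.3400 (then +1.1547 / +2.0000)
    (2,3) via x @ 0.8660
    (2,4) via y @ 1.3400
    (1,4) via x @ 2.0207
    (0,4) via x @ 3.1754  # hit
  → r_2 = 3.1754
beam 3: φ=45°, α=195°
  direction (-0.9659, -0.2588); cell (3,3); t to first gridline: x 0.7765, y 1.2750 (then +1.0353 / +3.8637)
    (2,3) via x @ 0.7765
    (2,2) via y @ 1.2750
    (1,2) via x @ 1.8117
    (0,2) via x @ 2.8470  # hit
  → r_3 = 2.8470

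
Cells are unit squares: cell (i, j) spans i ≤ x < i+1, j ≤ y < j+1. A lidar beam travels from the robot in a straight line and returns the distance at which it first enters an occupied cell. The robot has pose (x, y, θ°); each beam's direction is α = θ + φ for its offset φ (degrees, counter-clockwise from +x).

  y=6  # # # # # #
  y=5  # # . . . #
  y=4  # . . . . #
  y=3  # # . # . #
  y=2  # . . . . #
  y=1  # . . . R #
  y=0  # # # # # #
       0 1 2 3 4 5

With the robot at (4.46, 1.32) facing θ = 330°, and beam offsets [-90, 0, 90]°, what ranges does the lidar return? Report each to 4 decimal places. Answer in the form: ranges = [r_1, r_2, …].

beam 1: φ=-90°, α=240°
  cosα=-0.5000 sinα=-0.8660 | (4,1) | tMaxX 0.9200 tMaxY 0.3695 | tΔX 2.0000 tΔY 1.1547
    t=0.3695 [y] (4,0) — stop
  → r_1 = 0.3695
beam 2: φ=0°, α=330°
  cosα=0.8660 sinα=-0.5000 | (4,1) | tMaxX 0.6235 tMaxY 0.6400 | tΔX 1.1547 tΔY 2.0000
    t=0.6235 [x] (5,1) — stop
  → r_2 = 0.6235
beam 3: φ=90°, α=60°
  cosα=0.5000 sinα=0.8660 | (4,1) | tMaxX 1.0800 tMaxY 0.7852 | tΔX 2.0000 tΔY 1.1547
    t=0.7852 [y] (4,2)
    t=1.0800 [x] (5,2) — stop
  → r_3 = 1.0800

ranges = [0.3695, 0.6235, 1.0800]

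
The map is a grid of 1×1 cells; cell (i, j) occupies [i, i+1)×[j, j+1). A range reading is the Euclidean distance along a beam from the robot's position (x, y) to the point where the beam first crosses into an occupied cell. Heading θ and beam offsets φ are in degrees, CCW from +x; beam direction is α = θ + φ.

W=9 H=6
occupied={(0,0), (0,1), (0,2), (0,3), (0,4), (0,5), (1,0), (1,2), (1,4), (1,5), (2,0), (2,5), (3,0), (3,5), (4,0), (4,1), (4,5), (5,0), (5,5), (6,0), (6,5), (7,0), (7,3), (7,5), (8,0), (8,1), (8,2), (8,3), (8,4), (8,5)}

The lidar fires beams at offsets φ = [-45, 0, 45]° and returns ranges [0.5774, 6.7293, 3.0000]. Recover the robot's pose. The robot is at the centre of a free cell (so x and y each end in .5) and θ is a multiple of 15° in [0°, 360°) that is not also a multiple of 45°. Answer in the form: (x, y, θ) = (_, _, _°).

(x, y, θ) = (1.5, 3.5, 345°)

Enumerate (i+0.5, j+0.5, θ) over the 24 free cells and 16 admissible headings. For each, cast all 3 beams and compare to the given ranges.
  (3.5, 4.5, 255°): beam 1 = 2.8868 ≠ 0.5774 ✗
  (4.5, 3.5, 120°): beam 1 = 1.5529 ≠ 0.5774 ✗
  (4.5, 4.5, 210°): beam 1 = 1.9319 ≠ 0.5774 ✗
  (4.5, 2.5, 195°): beam 1 = 3.0000 ≠ 0.5774 ✗
  …
  (1.5, 3.5, 345°): r_1=0.5774, r_2=6.7293, r_3=3.0000 — all match ✓
Unique over the lattice → pose = (1.5, 3.5, 345°).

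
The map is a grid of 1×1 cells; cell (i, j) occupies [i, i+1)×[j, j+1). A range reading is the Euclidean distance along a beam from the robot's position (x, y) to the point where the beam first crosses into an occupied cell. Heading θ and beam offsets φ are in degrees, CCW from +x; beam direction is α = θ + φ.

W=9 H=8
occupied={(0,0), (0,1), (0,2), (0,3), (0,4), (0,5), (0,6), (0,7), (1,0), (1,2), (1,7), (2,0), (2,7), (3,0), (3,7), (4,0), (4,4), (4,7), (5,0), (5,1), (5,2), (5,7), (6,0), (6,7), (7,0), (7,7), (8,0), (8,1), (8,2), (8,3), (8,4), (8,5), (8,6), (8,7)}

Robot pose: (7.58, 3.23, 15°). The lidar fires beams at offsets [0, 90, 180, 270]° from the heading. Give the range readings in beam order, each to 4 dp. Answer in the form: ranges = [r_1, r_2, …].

ranges = [0.4348, 3.9030, 1.6357, 1.6228]

beam 1: φ=0°, α=15°
  cosα=0.9659 sinα=0.2588 | (7,3) | tMaxX 0.4348 tMaxY 2.9751 | tΔX 1.0353 tΔY 3.8637
    t=0.4348 [x] (8,3) — stop
  → r_1 = 0.4348
beam 2: φ=90°, α=105°
  cosα=-0.2588 sinα=0.9659 | (7,3) | tMaxX 2.2409 tMaxY 0.7972 | tΔX 3.8637 tΔY 1.0353
    t=0.7972 [y] (7,4)
    t=1.8324 [y] (7,5)
    t=2.2409 [x] (6,5)
    t=2.8677 [y] (6,6)
    t=3.9030 [y] (6,7) — stop
  → r_2 = 3.9030
beam 3: φ=180°, α=195°
  cosα=-0.9659 sinα=-0.2588 | (7,3) | tMaxX 0.6005 tMaxY 0.8887 | tΔX 1.0353 tΔY 3.8637
    t=0.6005 [x] (6,3)
    t=0.8887 [y] (6,2)
    t=1.6357 [x] (5,2) — stop
  → r_3 = 1.6357
beam 4: φ=270°, α=285°
  cosα=0.2588 sinα=-0.9659 | (7,3) | tMaxX 1.6228 tMaxY 0.2381 | tΔX 3.8637 tΔY 1.0353
    t=0.2381 [y] (7,2)
    t=1.2734 [y] (7,1)
    t=1.6228 [x] (8,1) — stop
  → r_4 = 1.6228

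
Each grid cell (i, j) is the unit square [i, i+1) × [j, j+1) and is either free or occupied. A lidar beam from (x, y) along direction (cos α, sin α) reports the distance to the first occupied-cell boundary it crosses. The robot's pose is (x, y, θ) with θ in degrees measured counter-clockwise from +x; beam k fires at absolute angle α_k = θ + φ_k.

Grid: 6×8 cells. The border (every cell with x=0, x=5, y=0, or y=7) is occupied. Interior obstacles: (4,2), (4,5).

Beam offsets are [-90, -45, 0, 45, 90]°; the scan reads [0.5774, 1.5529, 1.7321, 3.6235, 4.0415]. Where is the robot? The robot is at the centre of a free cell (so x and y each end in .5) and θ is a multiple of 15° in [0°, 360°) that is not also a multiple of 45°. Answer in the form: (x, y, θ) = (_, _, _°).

Candidates: 22 free-cell centres × 16 headings = 352 poses. Raycast each; keep the one whose scan matches to 4 dp.
  (3.5, 6.5, 345°): beam 1 = 5.6940 ≠ 0.5774 ✗
  (2.5, 2.5, 120°): beam 1 = 2.8868 ≠ 0.5774 ✗
  (3.5, 1.5, 255°): beam 1 = 2.5882 ≠ 0.5774 ✗
  …
  (1.5, 2.5, 300°): r_1=0.5774, r_2=1.5529, r_3=1.7321, r_4=3.6235, r_5=4.0415 — all match ✓
No second candidate reproduces the full scan.

(x, y, θ) = (1.5, 2.5, 300°)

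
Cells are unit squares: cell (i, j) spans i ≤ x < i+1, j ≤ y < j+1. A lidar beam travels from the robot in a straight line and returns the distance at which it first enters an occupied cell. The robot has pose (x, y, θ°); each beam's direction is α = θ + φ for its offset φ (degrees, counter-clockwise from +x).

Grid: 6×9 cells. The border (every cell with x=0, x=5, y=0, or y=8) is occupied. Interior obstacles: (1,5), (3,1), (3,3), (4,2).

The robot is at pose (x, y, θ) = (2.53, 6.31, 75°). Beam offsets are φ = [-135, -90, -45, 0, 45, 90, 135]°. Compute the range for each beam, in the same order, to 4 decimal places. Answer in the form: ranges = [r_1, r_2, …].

beam 1: φ=-135°, α=300°
  cosα=0.5000 sinα=-0.8660 | (2,6) | tMaxX 0.9400 tMaxY 0.3580 | tΔX 2.0000 tΔY 1.1547
    t=0.3580 [y] (2,5)
    t=0.9400 [x] (3,5)
    t=1.5127 [y] (3,4)
    t=2.6674 [y] (3,3) — stop
  → r_1 = 2.6674
beam 2: φ=-90°, α=345°
  cosα=0.9659 sinα=-0.2588 | (2,6) | tMaxX 0.4866 tMaxY 1.1977 | tΔX 1.0353 tΔY 3.8637
    t=0.4866 [x] (3,6)
    t=1.1977 [y] (3,5)
    t=1.5219 [x] (4,5)
    t=2.5571 [x] (5,5) — stop
  → r_2 = 2.5571
beam 3: φ=-45°, α=30°
  cosα=0.8660 sinα=0.5000 | (2,6) | tMaxX 0.5427 tMaxY 1.3800 | tΔX 1.1547 tΔY 2.0000
    t=0.5427 [x] (3,6)
    t=1.3800 [y] (3,7)
    t=1.6974 [x] (4,7)
    t=2.8521 [x] (5,7) — stop
  → r_3 = 2.8521
beam 4: φ=0°, α=75°
  cosα=0.2588 sinα=0.9659 | (2,6) | tMaxX 1.8159 tMaxY 0.7143 | tΔX 3.8637 tΔY 1.0353
    t=0.7143 [y] (2,7)
    t=1.7496 [y] (2,8) — stop
  → r_4 = 1.7496
beam 5: φ=45°, α=120°
  cosα=-0.5000 sinα=0.8660 | (2,6) | tMaxX 1.0600 tMaxY 0.7967 | tΔX 2.0000 tΔY 1.1547
    t=0.7967 [y] (2,7)
    t=1.0600 [x] (1,7)
    t=1.9514 [y] (1,8) — stop
  → r_5 = 1.9514
beam 6: φ=90°, α=165°
  cosα=-0.9659 sinα=0.2588 | (2,6) | tMaxX 0.5487 tMaxY 2.6660 | tΔX 1.0353 tΔY 3.8637
    t=0.5487 [x] (1,6)
    t=1.5840 [x] (0,6) — stop
  → r_6 = 1.5840
beam 7: φ=135°, α=210°
  cosα=-0.8660 sinα=-0.5000 | (2,6) | tMaxX 0.6120 tMaxY 0.6200 | tΔX 1.1547 tΔY 2.0000
    t=0.6120 [x] (1,6)
    t=0.6200 [y] (1,5) — stop
  → r_7 = 0.6200

ranges = [2.6674, 2.5571, 2.8521, 1.7496, 1.9514, 1.5840, 0.6200]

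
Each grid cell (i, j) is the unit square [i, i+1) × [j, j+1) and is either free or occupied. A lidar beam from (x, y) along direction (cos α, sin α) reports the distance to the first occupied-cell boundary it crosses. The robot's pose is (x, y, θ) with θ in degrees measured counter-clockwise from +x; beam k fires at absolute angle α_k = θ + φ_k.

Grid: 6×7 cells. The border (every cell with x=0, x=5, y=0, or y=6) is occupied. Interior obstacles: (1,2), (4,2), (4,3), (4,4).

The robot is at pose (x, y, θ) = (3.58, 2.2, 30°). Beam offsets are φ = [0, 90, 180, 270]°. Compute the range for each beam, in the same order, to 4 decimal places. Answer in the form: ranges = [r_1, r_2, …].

beam 1: φ=0°, α=30°
  direction (0.8660, 0.5000); cell (3,2); t to first gridline: x 0.4850, y 1.6000 (then +1.1547 / +2.0000)
    (4,2) via x @ 0.4850  # hit
  → r_1 = 0.4850
beam 2: φ=90°, α=120°
  direction (-0.5000, 0.8660); cell (3,2); t to first gridline: x 1.1600, y 0.9238 (then +2.0000 / +1.1547)
    (3,3) via y @ 0.9238
    (2,3) via x @ 1.1600
    (2,4) via y @ 2.0785
    (1,4) via x @ 3.1600
    (1,5) via y @ 3.2332
    (1,6) via y @ 4.3879  # hit
  → r_2 = 4.3879
beam 3: φ=180°, α=210°
  direction (-0.8660, -0.5000); cell (3,2); t to first gridline: x 0.6697, y 0.4000 (then +1.1547 / +2.0000)
    (3,1) via y @ 0.4000
    (2,1) via x @ 0.6697
    (1,1) via x @ 1.8244
    (1,0) via y @ 2.4000  # hit
  → r_3 = 2.4000
beam 4: φ=270°, α=300°
  direction (0.5000, -0.8660); cell (3,2); t to first gridline: x 0.8400, y 0.2309 (then +2.0000 / +1.1547)
    (3,1) via y @ 0.2309
    (4,1) via x @ 0.8400
    (4,0) via y @ 1.3856  # hit
  → r_4 = 1.3856

ranges = [0.4850, 4.3879, 2.4000, 1.3856]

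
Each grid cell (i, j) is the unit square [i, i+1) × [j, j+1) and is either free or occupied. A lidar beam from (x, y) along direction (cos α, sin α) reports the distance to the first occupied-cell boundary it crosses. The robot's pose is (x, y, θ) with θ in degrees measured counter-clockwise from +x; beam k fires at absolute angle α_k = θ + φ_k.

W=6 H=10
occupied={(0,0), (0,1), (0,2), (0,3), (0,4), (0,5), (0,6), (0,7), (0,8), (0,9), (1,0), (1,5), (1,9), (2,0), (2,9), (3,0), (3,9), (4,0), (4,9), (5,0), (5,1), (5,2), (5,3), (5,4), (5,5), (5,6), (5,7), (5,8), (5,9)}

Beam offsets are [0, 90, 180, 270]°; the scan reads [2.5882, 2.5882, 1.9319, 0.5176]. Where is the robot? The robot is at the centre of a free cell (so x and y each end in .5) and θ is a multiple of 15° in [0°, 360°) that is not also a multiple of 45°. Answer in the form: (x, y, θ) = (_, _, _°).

Enumerate (i+0.5, j+0.5, θ) over the 31 free cells and 16 admissible headings. For each, cast all 4 beams and compare to the given ranges.
  (3.5, 2.5, 30°): beam 1 = 1.7321 ≠ 2.5882 ✗
  (2.5, 2.5, 330°): beam 1 = 2.8868 ≠ 2.5882 ✗
  (4.5, 4.5, 15°): beam 1 = 0.5176 ≠ 2.5882 ✗
  …
  (4.5, 6.5, 105°): r_1=2.5882, r_2=2.5882, r_3=1.9319, r_4=0.5176 — all match ✓
Only this pose fits every beam.

(x, y, θ) = (4.5, 6.5, 105°)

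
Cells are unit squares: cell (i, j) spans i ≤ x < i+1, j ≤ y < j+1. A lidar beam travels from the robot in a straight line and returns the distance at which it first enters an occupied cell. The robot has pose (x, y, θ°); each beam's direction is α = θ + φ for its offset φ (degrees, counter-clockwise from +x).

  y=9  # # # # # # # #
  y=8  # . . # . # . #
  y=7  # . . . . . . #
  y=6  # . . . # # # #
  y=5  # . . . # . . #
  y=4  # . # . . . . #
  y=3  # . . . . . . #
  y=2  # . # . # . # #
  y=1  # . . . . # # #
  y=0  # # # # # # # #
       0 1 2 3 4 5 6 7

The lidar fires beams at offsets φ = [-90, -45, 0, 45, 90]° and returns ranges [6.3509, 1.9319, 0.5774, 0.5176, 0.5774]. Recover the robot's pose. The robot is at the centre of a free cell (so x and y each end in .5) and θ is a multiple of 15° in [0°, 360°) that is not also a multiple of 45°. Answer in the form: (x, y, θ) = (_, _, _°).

(x, y, θ) = (6.5, 3.5, 240°)

Enumerate (i+0.5, j+0.5, θ) over the 36 free cells and 16 admissible headings. For each, cast all 5 beams and compare to the given ranges.
  (5.5, 2.5, 195°): beam 1 = 2.5882 ≠ 6.3509 ✗
  (6.5, 3.5, 120°): beam 1 = 0.5774 ≠ 6.3509 ✗
  (4.5, 8.5, 300°): beam 1 = 0.5774 ≠ 6.3509 ✗
  (3.5, 2.5, 120°): beam 1 = 0.5774 ≠ 6.3509 ✗
  (6.5, 3.5, 30°): beam 1 = 0.5774 ≠ 6.3509 ✗
  …
  (6.5, 3.5, 240°): r_1=6.3509, r_2=1.9319, r_3=0.5774, r_4=0.5176, r_5=0.5774 — all match ✓
No second candidate reproduces the full scan.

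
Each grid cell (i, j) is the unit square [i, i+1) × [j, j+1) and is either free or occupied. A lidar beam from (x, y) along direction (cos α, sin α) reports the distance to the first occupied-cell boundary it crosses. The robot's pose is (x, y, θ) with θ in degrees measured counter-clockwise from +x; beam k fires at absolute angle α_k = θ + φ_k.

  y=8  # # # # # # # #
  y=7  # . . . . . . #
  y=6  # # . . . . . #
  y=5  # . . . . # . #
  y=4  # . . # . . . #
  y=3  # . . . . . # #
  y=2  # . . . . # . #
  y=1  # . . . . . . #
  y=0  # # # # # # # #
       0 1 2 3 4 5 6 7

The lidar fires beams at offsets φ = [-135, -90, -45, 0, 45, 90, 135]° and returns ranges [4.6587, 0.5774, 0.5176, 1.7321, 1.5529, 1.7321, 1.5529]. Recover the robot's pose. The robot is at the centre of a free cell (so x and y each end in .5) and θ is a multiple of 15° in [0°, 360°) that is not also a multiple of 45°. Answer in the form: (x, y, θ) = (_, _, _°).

Enumerate (i+0.5, j+0.5, θ) over the 37 free cells and 16 admissible headings. For each, cast all 7 beams and compare to the given ranges.
  (3.5, 5.5, 240°): beam 1 = 2.5882 ≠ 4.6587 ✗
  (1.5, 2.5, 150°): beam 2 = 6.3509 ≠ 0.5774 ✗
  (3.5, 3.5, 150°): beam 1 = 3.6235 ≠ 4.6587 ✗
  …
  (5.5, 6.5, 330°): r_1=4.6587, r_2=0.5774, r_3=0.5176, r_4=1.7321, r_5=1.5529, r_6=1.7321, r_7=1.5529 — all match ✓
Only this pose fits every beam.

(x, y, θ) = (5.5, 6.5, 330°)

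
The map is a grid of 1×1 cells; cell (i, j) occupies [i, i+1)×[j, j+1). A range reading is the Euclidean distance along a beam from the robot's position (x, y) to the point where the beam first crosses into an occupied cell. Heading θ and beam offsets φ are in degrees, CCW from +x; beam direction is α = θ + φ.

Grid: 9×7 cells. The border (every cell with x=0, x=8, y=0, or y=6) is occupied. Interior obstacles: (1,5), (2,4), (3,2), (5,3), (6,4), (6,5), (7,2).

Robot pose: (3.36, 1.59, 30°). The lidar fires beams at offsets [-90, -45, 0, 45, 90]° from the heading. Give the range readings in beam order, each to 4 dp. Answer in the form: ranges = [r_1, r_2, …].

beam 1: φ=-90°, α=300°
  d=(0.5000,-0.8660)  start (3,1)  tX=1.2800 tY=0.6813  stride 1/|dx|=2.0000 1/|dy|=1.1547
    cross y-line → (3,0), t=0.6813 (wall)
  → r_1 = 0.6813
beam 2: φ=-45°, α=345°
  d=(0.9659,-0.2588)  start (3,1)  tX=0.6626 tY=2.2796  stride 1/|dx|=1.0353 1/|dy|=3.8637
    cross x-line → (4,1), t=0.6626
    cross x-line → (5,1), t=1.6979
    cross y-line → (5,0), t=2.2796 (wall)
  → r_2 = 2.2796
beam 3: φ=0°, α=30°
  d=(0.8660,0.5000)  start (3,1)  tX=0.7390 tY=0.8200  stride 1/|dx|=1.1547 1/|dy|=2.0000
    cross x-line → (4,1), t=0.7390
    cross y-line → (4,2), t=0.8200
    cross x-line → (5,2), t=1.8937
    cross y-line → (5,3), t=2.8200 (wall)
  → r_3 = 2.8200
beam 4: φ=45°, α=75°
  d=(0.2588,0.9659)  start (3,1)  tX=2.4728 tY=0.4245  stride 1/|dx|=3.8637 1/|dy|=1.0353
    cross y-line → (3,2), t=0.4245 (wall)
  → r_4 = 0.4245
beam 5: φ=90°, α=120°
  d=(-0.5000,0.8660)  start (3,1)  tX=0.7200 tY=0.4734  stride 1/|dx|=2.0000 1/|dy|=1.1547
    cross y-line → (3,2), t=0.4734 (wall)
  → r_5 = 0.4734

ranges = [0.6813, 2.2796, 2.8200, 0.4245, 0.4734]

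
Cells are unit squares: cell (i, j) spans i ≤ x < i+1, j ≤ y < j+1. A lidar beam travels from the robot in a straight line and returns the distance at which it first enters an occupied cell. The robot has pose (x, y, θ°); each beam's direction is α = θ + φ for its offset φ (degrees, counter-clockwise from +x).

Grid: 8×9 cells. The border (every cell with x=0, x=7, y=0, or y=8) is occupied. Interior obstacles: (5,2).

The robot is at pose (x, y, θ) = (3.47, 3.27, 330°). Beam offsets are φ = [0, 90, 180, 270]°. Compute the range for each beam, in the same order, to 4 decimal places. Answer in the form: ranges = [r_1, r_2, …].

ranges = [1.7667, 5.4617, 2.8521, 2.6212]

beam 1: φ=0°, α=330°
  dir = (cos 330°, sin 330°) = (0.8660, -0.5000); from cell (3,3)
  next x-line at t=0.6120, next y-line at t=0.5400; Δt_x=1.1547, Δt_y=2.0000
    y: enter (3,2) at t=0.5400
    x: enter (4,2) at t=0.6120
    x: enter (5,2) at t=1.7667 ← occupied
  → r_1 = 1.7667
beam 2: φ=90°, α=60°
  dir = (cos 60°, sin 60°) = (0.5000, 0.8660); from cell (3,3)
  next x-line at t=1.0600, next y-line at t=0.8429; Δt_x=2.0000, Δt_y=1.1547
    y: enter (3,4) at t=0.8429
    x: enter (4,4) at t=1.0600
    y: enter (4,5) at t=1.9976
    x: enter (5,5) at t=3.0600
    y: enter (5,6) at t=3.1523
    y: enter (5,7) at t=4.3070
    x: enter (6,7) at t=5.0600
    y: enter (6,8) at t=5.4617 ← occupied
  → r_2 = 5.4617
beam 3: φ=180°, α=150°
  dir = (cos 150°, sin 150°) = (-0.8660, 0.5000); from cell (3,3)
  next x-line at t=0.5427, next y-line at t=1.4600; Δt_x=1.1547, Δt_y=2.0000
    x: enter (2,3) at t=0.5427
    y: enter (2,4) at t=1.4600
    x: enter (1,4) at t=1.6974
    x: enter (0,4) at t=2.8521 ← occupied
  → r_3 = 2.8521
beam 4: φ=270°, α=240°
  dir = (cos 240°, sin 240°) = (-0.5000, -0.8660); from cell (3,3)
  next x-line at t=0.9400, next y-line at t=0.3118; Δt_x=2.0000, Δt_y=1.1547
    y: enter (3,2) at t=0.3118
    x: enter (2,2) at t=0.9400
    y: enter (2,1) at t=1.4665
    y: enter (2,0) at t=2.6212 ← occupied
  → r_4 = 2.6212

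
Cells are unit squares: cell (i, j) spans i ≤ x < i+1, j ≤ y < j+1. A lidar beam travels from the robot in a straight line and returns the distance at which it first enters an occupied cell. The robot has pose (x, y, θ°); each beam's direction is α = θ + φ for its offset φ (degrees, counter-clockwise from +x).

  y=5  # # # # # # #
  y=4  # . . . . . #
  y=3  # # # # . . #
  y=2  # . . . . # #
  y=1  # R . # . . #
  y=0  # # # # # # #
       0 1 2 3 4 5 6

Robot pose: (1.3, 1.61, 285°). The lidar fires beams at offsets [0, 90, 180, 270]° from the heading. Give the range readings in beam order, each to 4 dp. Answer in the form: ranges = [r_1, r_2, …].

beam 1: φ=0°, α=285°
  dir = (cos 285°, sin 285°) = (0.2588, -0.9659); from cell (1,1)
  next x-line at t=2.7046, next y-line at t=0.6315; Δt_x=3.8637, Δt_y=1.0353
    y: enter (1,0) at t=0.6315 ← occupied
  → r_1 = 0.6315
beam 2: φ=90°, α=15°
  dir = (cos 15°, sin 15°) = (0.9659, 0.2588); from cell (1,1)
  next x-line at t=0.7247, next y-line at t=1.5068; Δt_x=1.0353, Δt_y=3.8637
    x: enter (2,1) at t=0.7247
    y: enter (2,2) at t=1.5068
    x: enter (3,2) at t=1.7600
    x: enter (4,2) at t=2.7952
    x: enter (5,2) at t=3.8305 ← occupied
  → r_2 = 3.8305
beam 3: φ=180°, α=105°
  dir = (cos 105°, sin 105°) = (-0.2588, 0.9659); from cell (1,1)
  next x-line at t=1.1591, next y-line at t=0.4038; Δt_x=3.8637, Δt_y=1.0353
    y: enter (1,2) at t=0.4038
    x: enter (0,2) at t=1.1591 ← occupied
  → r_3 = 1.1591
beam 4: φ=270°, α=195°
  dir = (cos 195°, sin 195°) = (-0.9659, -0.2588); from cell (1,1)
  next x-line at t=0.3106, next y-line at t=2.3569; Δt_x=1.0353, Δt_y=3.8637
    x: enter (0,1) at t=0.3106 ← occupied
  → r_4 = 0.3106

ranges = [0.6315, 3.8305, 1.1591, 0.3106]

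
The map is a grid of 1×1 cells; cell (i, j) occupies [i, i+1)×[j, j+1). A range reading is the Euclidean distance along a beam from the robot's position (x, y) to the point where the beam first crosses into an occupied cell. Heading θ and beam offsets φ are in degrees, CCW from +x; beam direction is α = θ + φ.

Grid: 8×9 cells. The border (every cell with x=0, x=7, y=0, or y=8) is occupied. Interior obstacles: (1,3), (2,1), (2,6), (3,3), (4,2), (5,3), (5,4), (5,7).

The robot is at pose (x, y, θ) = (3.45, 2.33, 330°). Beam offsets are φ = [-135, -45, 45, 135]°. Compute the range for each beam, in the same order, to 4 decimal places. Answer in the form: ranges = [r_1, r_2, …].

beam 1: φ=-135°, α=195°
  dir = (cos 195°, sin 195°) = (-0.9659, -0.2588); from cell (3,2)
  next x-line at t=0.4659, next y-line at t=1.2750; Δt_x=1.0353, Δt_y=3.8637
    x: enter (2,2) at t=0.4659
    y: enter (2,1) at t=1.2750 ← occupied
  → r_1 = 1.2750
beam 2: φ=-45°, α=285°
  dir = (cos 285°, sin 285°) = (0.2588, -0.9659); from cell (3,2)
  next x-line at t=2.1250, next y-line at t=0.3416; Δt_x=3.8637, Δt_y=1.0353
    y: enter (3,1) at t=0.3416
    y: enter (3,0) at t=1.3769 ← occupied
  → r_2 = 1.3769
beam 3: φ=45°, α=15°
  dir = (cos 15°, sin 15°) = (0.9659, 0.2588); from cell (3,2)
  next x-line at t=0.5694, next y-line at t=2.5887; Δt_x=1.0353, Δt_y=3.8637
    x: enter (4,2) at t=0.5694 ← occupied
  → r_3 = 0.5694
beam 4: φ=135°, α=105°
  dir = (cos 105°, sin 105°) = (-0.2588, 0.9659); from cell (3,2)
  next x-line at t=1.7387, next y-line at t=0.6936; Δt_x=3.8637, Δt_y=1.0353
    y: enter (3,3) at t=0.6936 ← occupied
  → r_4 = 0.6936

ranges = [1.2750, 1.3769, 0.5694, 0.6936]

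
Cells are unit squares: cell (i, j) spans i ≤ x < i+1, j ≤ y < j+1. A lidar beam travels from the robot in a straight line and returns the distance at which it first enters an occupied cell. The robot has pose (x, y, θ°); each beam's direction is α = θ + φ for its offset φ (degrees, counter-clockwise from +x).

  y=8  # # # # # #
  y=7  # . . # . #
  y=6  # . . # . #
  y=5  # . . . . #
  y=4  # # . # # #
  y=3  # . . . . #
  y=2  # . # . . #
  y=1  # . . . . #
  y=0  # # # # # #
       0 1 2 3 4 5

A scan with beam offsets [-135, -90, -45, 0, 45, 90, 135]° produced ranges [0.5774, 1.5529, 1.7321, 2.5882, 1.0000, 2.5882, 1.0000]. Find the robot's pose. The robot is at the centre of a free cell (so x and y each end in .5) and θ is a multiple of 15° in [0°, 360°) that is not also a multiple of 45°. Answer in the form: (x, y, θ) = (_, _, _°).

(x, y, θ) = (3.5, 1.5, 75°)

Enumerate (i+0.5, j+0.5, θ) over the 22 free cells and 16 admissible headings. For each, cast all 7 beams and compare to the given ranges.
  (1.5, 7.5, 285°): beam 2 = 0.5176 ≠ 1.5529 ✗
  (4.5, 3.5, 105°): beam 2 = 0.5176 ≠ 1.5529 ✗
  (4.5, 2.5, 345°): beam 1 = 3.0000 ≠ 0.5774 ✗
  (3.5, 3.5, 75°): beam 1 = 2.8868 ≠ 0.5774 ✗
  …
  (3.5, 1.5, 75°): r_1=0.5774, r_2=1.5529, r_3=1.7321, r_4=2.5882, r_5=1.0000, r_6=2.5882, r_7=1.0000 — all match ✓
No second candidate reproduces the full scan.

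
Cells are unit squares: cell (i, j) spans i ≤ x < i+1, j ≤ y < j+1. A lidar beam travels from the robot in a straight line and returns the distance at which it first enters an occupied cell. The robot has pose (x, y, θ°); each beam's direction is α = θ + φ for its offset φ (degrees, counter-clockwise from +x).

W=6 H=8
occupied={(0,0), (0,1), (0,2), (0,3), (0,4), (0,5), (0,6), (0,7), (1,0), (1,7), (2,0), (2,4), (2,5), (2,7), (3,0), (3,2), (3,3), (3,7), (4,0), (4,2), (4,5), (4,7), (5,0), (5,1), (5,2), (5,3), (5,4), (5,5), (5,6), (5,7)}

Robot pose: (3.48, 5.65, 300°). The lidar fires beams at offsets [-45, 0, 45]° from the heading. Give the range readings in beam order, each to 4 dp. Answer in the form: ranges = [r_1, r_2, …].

ranges = [1.7082, 3.0400, 0.5383]

beam 1: φ=-45°, α=255°
  direction (-0.2588, -0.9659); cell (3,5); t to first gridline: x 1.8546, y 0.6729 (then +3.8637 / +1.0353)
    (3,4) via y @ 0.6729
    (3,3) via y @ 1.7082  # hit
  → r_1 = 1.7082
beam 2: φ=0°, α=300°
  direction (0.5000, -0.8660); cell (3,5); t to first gridline: x 1.0400, y 0.7506 (then +2.0000 / +1.1547)
    (3,4) via y @ 0.7506
    (4,4) via x @ 1.0400
    (4,3) via y @ 1.9053
    (5,3) via x @ 3.0400  # hit
  → r_2 = 3.0400
beam 3: φ=45°, α=345°
  direction (0.9659, -0.2588); cell (3,5); t to first gridline: x 0.5383, y 2.5114 (then +1.0353 / +3.8637)
    (4,5) via x @ 0.5383  # hit
  → r_3 = 0.5383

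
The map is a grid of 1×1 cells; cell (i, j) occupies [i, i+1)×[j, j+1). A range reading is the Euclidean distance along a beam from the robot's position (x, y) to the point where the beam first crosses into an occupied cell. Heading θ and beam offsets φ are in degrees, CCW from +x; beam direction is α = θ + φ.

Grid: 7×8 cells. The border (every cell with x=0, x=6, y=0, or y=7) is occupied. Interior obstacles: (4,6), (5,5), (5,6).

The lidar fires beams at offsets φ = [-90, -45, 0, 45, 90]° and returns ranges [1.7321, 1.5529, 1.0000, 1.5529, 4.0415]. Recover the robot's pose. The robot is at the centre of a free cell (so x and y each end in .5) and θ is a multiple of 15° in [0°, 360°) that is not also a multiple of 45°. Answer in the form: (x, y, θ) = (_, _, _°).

Candidates: 27 free-cell centres × 16 headings = 432 poses. Raycast each; keep the one whose scan matches to 4 dp.
  (1.5, 2.5, 240°): beam 1 = 0.5774 ≠ 1.7321 ✗
  (1.5, 1.5, 60°): beam 1 = 1.0000 ≠ 1.7321 ✗
  (4.5, 1.5, 195°): beam 1 = 5.6940 ≠ 1.7321 ✗
  (3.5, 5.5, 75°): beam 1 = 1.5529 ≠ 1.7321 ✗
  …
  (4.5, 4.5, 60°): r_1=1.7321, r_2=1.5529, r_3=1.0000, r_4=1.5529, r_5=4.0415 — all match ✓
No second candidate reproduces the full scan.

(x, y, θ) = (4.5, 4.5, 60°)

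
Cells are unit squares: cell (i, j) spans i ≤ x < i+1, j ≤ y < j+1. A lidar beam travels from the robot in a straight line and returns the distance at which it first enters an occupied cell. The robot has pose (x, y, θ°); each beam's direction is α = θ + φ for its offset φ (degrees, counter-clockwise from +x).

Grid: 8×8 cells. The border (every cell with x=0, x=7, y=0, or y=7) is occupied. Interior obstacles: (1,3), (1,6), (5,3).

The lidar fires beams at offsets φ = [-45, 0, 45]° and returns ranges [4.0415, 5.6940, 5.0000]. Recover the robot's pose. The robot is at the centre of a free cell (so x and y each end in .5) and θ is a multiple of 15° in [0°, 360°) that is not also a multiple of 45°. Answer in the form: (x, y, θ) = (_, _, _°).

(x, y, θ) = (3.5, 1.5, 75°)

The pose lattice has 33·16 = 528 candidates. Test each by forward raycasting.
  (6.5, 1.5, 345°): beam 1 = 0.5774 ≠ 4.0415 ✗
  (5.5, 4.5, 255°): beam 1 = 5.1962 ≠ 4.0415 ✗
  (6.5, 4.5, 15°): beam 1 = 0.5774 ≠ 4.0415 ✗
  (4.5, 2.5, 255°): beam 1 = 3.0000 ≠ 4.0415 ✗
  (1.5, 2.5, 75°): beam 1 = 6.3509 ≠ 4.0415 ✗
  …
  (3.5, 1.5, 75°): r_1=4.0415, r_2=5.6940, r_3=5.0000 — all match ✓
Only this pose fits every beam.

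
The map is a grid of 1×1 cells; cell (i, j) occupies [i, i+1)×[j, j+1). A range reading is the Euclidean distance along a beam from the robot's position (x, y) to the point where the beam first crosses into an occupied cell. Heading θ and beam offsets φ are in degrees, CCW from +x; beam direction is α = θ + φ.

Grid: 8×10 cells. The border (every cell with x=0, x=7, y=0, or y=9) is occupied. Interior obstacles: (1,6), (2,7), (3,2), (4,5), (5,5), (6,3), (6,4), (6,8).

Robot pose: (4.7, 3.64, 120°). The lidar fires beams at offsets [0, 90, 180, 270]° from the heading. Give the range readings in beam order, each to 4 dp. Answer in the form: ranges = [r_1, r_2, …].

beam 1: φ=0°, α=120°
  cosα=-0.5000 sinα=0.8660 | (4,3) | tMaxX 1.4000 tMaxY 0.4157 | tΔX 2.0000 tΔY 1.1547
    t=0.4157 [y] (4,4)
    t=1.4000 [x] (3,4)
    t=1.5704 [y] (3,5)
    t=2.7251 [y] (3,6)
    t=3.4000 [x] (2,6)
    t=3.8798 [y] (2,7) — stop
  → r_1 = 3.8798
beam 2: φ=90°, α=210°
  cosα=-0.8660 sinα=-0.5000 | (4,3) | tMaxX 0.8083 tMaxY 1.2800 | tΔX 1.1547 tΔY 2.0000
    t=0.8083 [x] (3,3)
    t=1.2800 [y] (3,2) — stop
  → r_2 = 1.2800
beam 3: φ=180°, α=300°
  cosα=0.5000 sinα=-0.8660 | (4,3) | tMaxX 0.6000 tMaxY 0.7390 | tΔX 2.0000 tΔY 1.1547
    t=0.6000 [x] (5,3)
    t=0.7390 [y] (5,2)
    t=1.8937 [y] (5,1)
    t=2.6000 [x] (6,1)
    t=3.0484 [y] (6,0) — stop
  → r_3 = 3.0484
beam 4: φ=270°, α=30°
  cosα=0.8660 sinα=0.5000 | (4,3) | tMaxX 0.3464 tMaxY 0.7200 | tΔX 1.1547 tΔY 2.0000
    t=0.3464 [x] (5,3)
    t=0.7200 [y] (5,4)
    t=1.5011 [x] (6,4) — stop
  → r_4 = 1.5011

ranges = [3.8798, 1.2800, 3.0484, 1.5011]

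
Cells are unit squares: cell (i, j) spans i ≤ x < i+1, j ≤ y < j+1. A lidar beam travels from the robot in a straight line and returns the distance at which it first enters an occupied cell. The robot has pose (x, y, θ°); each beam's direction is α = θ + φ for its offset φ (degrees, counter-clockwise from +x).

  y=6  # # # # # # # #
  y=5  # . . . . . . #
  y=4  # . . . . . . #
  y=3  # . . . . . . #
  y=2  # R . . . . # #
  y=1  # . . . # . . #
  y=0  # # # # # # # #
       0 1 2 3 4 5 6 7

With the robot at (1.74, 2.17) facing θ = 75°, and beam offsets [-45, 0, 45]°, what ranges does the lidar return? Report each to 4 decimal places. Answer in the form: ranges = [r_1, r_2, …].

ranges = [6.0737, 3.9651, 1.4800]

beam 1: φ=-45°, α=30°
  d=(0.8660,0.5000)  start (1,2)  tX=0.3002 tY=1.6600  stride 1/|dx|=1.1547 1/|dy|=2.0000
    cross x-line → (2,2), t=0.3002
    cross x-line → (3,2), t=1.4549
    cross y-line → (3,3), t=1.6600
    cross x-line → (4,3), t=2.6096
    cross y-line → (4,4), t=3.6600
    cross x-line → (5,4), t=3.7643
    cross x-line → (6,4), t=4.9190
    cross y-line → (6,5), t=5.6600
    cross x-line → (7,5), t=6.0737 (wall)
  → r_1 = 6.0737
beam 2: φ=0°, α=75°
  d=(0.2588,0.9659)  start (1,2)  tX=1.0046 tY=0.8593  stride 1/|dx|=3.8637 1/|dy|=1.0353
    cross y-line → (1,3), t=0.8593
    cross x-line → (2,3), t=1.0046
    cross y-line → (2,4), t=1.8946
    cross y-line → (2,5), t=2.9298
    cross y-line → (2,6), t=3.9651 (wall)
  → r_2 = 3.9651
beam 3: φ=45°, α=120°
  d=(-0.5000,0.8660)  start (1,2)  tX=1.4800 tY=0.9584  stride 1/|dx|=2.0000 1/|dy|=1.1547
    cross y-line → (1,3), t=0.9584
    cross x-line → (0,3), t=1.4800 (wall)
  → r_3 = 1.4800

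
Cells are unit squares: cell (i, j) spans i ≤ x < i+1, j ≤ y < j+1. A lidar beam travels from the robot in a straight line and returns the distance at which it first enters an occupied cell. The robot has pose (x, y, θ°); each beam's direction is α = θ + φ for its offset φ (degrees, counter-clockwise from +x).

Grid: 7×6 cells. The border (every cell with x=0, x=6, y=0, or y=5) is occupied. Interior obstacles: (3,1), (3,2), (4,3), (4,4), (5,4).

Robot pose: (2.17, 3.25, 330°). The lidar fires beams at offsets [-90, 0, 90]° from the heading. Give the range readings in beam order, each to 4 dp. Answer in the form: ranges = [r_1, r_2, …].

ranges = [2.3400, 0.9584, 2.0207]

beam 1: φ=-90°, α=240°
  cosα=-0.5000 sinα=-0.8660 | (2,3) | tMaxX 0.3400 tMaxY 0.2887 | tΔX 2.0000 tΔY 1.1547
    t=0.2887 [y] (2,2)
    t=0.3400 [x] (1,2)
    t=1.4434 [y] (1,1)
    t=2.3400 [x] (0,1) — stop
  → r_1 = 2.3400
beam 2: φ=0°, α=330°
  cosα=0.8660 sinα=-0.5000 | (2,3) | tMaxX 0.9584 tMaxY 0.5000 | tΔX 1.1547 tΔY 2.0000
    t=0.5000 [y] (2,2)
    t=0.9584 [x] (3,2) — stop
  → r_2 = 0.9584
beam 3: φ=90°, α=60°
  cosα=0.5000 sinα=0.8660 | (2,3) | tMaxX 1.6600 tMaxY 0.8660 | tΔX 2.0000 tΔY 1.1547
    t=0.8660 [y] (2,4)
    t=1.6600 [x] (3,4)
    t=2.0207 [y] (3,5) — stop
  → r_3 = 2.0207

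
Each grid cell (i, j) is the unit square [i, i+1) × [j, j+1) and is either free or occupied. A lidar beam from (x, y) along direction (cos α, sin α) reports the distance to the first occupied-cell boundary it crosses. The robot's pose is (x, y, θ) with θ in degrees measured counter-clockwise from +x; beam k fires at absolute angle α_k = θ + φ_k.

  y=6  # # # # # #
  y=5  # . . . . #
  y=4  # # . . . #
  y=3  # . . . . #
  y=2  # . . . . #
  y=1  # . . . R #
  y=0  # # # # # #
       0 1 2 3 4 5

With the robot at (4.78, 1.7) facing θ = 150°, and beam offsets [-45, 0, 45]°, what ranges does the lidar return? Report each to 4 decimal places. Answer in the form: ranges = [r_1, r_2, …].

ranges = [4.4517, 4.3648, 2.7046]

beam 1: φ=-45°, α=105°
  dir = (cos 105°, sin 105°) = (-0.2588, 0.9659); from cell (4,1)
  next x-line at t=3.0137, next y-line at t=0.3106; Δt_x=3.8637, Δt_y=1.0353
    y: enter (4,2) at t=0.3106
    y: enter (4,3) at t=1.3459
    y: enter (4,4) at t=2.3811
    x: enter (3,4) at t=3.0137
    y: enter (3,5) at t=3.4164
    y: enter (3,6) at t=4.4517 ← occupied
  → r_1 = 4.4517
beam 2: φ=0°, α=150°
  dir = (cos 150°, sin 150°) = (-0.8660, 0.5000); from cell (4,1)
  next x-line at t=0.9007, next y-line at t=0.6000; Δt_x=1.1547, Δt_y=2.0000
    y: enter (4,2) at t=0.6000
    x: enter (3,2) at t=0.9007
    x: enter (2,2) at t=2.0554
    y: enter (2,3) at t=2.6000
    x: enter (1,3) at t=3.2101
    x: enter (0,3) at t=4.3648 ← occupied
  → r_2 = 4.3648
beam 3: φ=45°, α=195°
  dir = (cos 195°, sin 195°) = (-0.9659, -0.2588); from cell (4,1)
  next x-line at t=0.8075, next y-line at t=2.7046; Δt_x=1.0353, Δt_y=3.8637
    x: enter (3,1) at t=0.8075
    x: enter (2,1) at t=1.8428
    y: enter (2,0) at t=2.7046 ← occupied
  → r_3 = 2.7046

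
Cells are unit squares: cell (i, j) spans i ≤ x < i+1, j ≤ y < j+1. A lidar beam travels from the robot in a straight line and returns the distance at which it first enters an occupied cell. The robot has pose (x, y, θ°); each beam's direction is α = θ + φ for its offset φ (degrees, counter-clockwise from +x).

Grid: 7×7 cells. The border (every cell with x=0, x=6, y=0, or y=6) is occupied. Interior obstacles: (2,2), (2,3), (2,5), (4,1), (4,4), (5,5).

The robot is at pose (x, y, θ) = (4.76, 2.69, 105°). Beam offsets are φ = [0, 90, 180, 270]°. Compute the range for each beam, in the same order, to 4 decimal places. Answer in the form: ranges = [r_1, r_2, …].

beam 1: φ=0°, α=105°
  direction (-0.2588, 0.9659); cell (4,2); t to first gridline: x 2.9364, y 0.3209 (then +3.8637 / +1.0353)
    (4,3) via y @ 0.3209
    (4,4) via y @ 1.3562  # hit
  → r_1 = 1.3562
beam 2: φ=90°, α=195°
  direction (-0.9659, -0.2588); cell (4,2); t to first gridline: x 0.7868, y 2.6660 (then +1.0353 / +3.8637)
    (3,2) via x @ 0.7868
    (2,2) via x @ 1.8221  # hit
  → r_2 = 1.8221
beam 3: φ=180°, α=285°
  direction (0.2588, -0.9659); cell (4,2); t to first gridline: x 0.9273, y 0.7143 (then +3.8637 / +1.0353)
    (4,1) via y @ 0.7143  # hit
  → r_3 = 0.7143
beam 4: φ=270°, α=15°
  direction (0.9659, 0.2588); cell (4,2); t to first gridline: x 0.2485, y 1.1977 (then +1.0353 / +3.8637)
    (5,2) via x @ 0.2485
    (5,3) via y @ 1.1977
    (6,3) via x @ 1.2837  # hit
  → r_4 = 1.2837

ranges = [1.3562, 1.8221, 0.7143, 1.2837]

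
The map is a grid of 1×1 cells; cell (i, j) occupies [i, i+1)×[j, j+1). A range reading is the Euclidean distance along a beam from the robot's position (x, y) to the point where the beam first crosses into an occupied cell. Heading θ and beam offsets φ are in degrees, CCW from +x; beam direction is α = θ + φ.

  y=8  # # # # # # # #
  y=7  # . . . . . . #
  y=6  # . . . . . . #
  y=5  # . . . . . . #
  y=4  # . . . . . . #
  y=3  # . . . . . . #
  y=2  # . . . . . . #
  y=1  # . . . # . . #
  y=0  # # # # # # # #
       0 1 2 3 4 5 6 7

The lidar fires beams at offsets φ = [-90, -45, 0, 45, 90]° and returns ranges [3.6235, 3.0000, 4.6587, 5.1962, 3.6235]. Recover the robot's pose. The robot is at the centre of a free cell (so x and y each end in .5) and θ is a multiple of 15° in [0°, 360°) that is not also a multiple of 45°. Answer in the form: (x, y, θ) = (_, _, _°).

Enumerate (i+0.5, j+0.5, θ) over the 41 free cells and 16 admissible headings. For each, cast all 5 beams and compare to the given ranges.
  (2.5, 2.5, 60°): beam 1 = 1.7321 ≠ 3.6235 ✗
  (6.5, 2.5, 165°): beam 1 = 1.9319 ≠ 3.6235 ✗
  (5.5, 1.5, 60°): beam 1 = 1.0000 ≠ 3.6235 ✗
  (6.5, 1.5, 300°): beam 1 = 1.0000 ≠ 3.6235 ✗
  (4.5, 7.5, 15°): beam 1 = 6.7293 ≠ 3.6235 ✗
  …
  (2.5, 4.5, 345°): r_1=3.6235, r_2=3.0000, r_3=4.6587, r_4=5.1962, r_5=3.6235 — all match ✓
Only this pose fits every beam.

(x, y, θ) = (2.5, 4.5, 345°)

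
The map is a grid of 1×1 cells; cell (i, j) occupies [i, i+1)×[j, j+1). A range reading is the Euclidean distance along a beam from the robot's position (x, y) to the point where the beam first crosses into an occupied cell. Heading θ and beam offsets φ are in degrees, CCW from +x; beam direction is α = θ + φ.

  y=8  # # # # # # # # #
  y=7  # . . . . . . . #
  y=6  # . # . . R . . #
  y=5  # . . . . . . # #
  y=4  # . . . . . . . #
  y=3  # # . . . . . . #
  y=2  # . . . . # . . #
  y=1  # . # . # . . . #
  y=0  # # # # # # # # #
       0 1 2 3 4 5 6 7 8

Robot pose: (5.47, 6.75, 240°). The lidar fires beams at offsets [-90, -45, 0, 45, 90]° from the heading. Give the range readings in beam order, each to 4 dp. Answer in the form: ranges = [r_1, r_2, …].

ranges = [2.5000, 2.5571, 5.4848, 5.9528, 1.7667]

beam 1: φ=-90°, α=150°
  d=(-0.8660,0.5000)  start (5,6)  tX=0.5427 tY=0.5000  stride 1/|dx|=1.1547 1/|dy|=2.0000
    cross y-line → (5,7), t=0.5000
    cross x-line → (4,7), t=0.5427
    cross x-line → (3,7), t=1.6974
    cross y-line → (3,8), t=2.5000 (wall)
  → r_1 = 2.5000
beam 2: φ=-45°, α=195°
  d=(-0.9659,-0.2588)  start (5,6)  tX=0.4866 tY=2.8978  stride 1/|dx|=1.0353 1/|dy|=3.8637
    cross x-line → (4,6), t=0.4866
    cross x-line → (3,6), t=1.5219
    cross x-line → (2,6), t=2.5571 (wall)
  → r_2 = 2.5571
beam 3: φ=0°, α=240°
  d=(-0.5000,-0.8660)  start (5,6)  tX=0.9400 tY=0.8660  stride 1/|dx|=2.0000 1/|dy|=1.1547
    cross y-line → (5,5), t=0.8660
    cross x-line → (4,5), t=0.9400
    cross y-line → (4,4), t=2.0207
    cross x-line → (3,4), t=2.9400
    cross y-line → (3,3), t=3.1754
    cross y-line → (3,2), t=4.3301
    cross x-line → (2,2), t=4.9400
    cross y-line → (2,1), t=5.4848 (wall)
  → r_3 = 5.4848
beam 4: φ=45°, α=285°
  d=(0.2588,-0.9659)  start (5,6)  tX=2.0478 tY=0.7765  stride 1/|dx|=3.8637 1/|dy|=1.0353
    cross y-line → (5,5), t=0.7765
    cross y-line → (5,4), t=1.8117
    cross x-line → (6,4), t=2.0478
    cross y-line → (6,3), t=2.8470
    cross y-line → (6,2), t=3.8823
    cross y-line → (6,1), t=4.9176
    cross x-line → (7,1), t=5.9115
    cross y-line → (7,0), t=5.9528 (wall)
  → r_4 = 5.9528
beam 5: φ=90°, α=330°
  d=(0.8660,-0.5000)  start (5,6)  tX=0.6120 tY=1.5000  stride 1/|dx|=1.1547 1/|dy|=2.0000
    cross x-line → (6,6), t=0.6120
    cross y-line → (6,5), t=1.5000
    cross x-line → (7,5), t=1.7667 (wall)
  → r_5 = 1.7667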